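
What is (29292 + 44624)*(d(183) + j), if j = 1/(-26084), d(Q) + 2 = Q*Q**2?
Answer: 2953967987213981/6521 ≈ 4.5299e+11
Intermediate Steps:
d(Q) = -2 + Q**3 (d(Q) = -2 + Q*Q**2 = -2 + Q**3)
j = -1/26084 ≈ -3.8338e-5
(29292 + 44624)*(d(183) + j) = (29292 + 44624)*((-2 + 183**3) - 1/26084) = 73916*((-2 + 6128487) - 1/26084) = 73916*(6128485 - 1/26084) = 73916*(159855402739/26084) = 2953967987213981/6521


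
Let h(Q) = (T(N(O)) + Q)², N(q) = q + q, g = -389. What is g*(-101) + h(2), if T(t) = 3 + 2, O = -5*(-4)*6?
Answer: 39338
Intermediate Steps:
O = 120 (O = 20*6 = 120)
N(q) = 2*q
T(t) = 5
h(Q) = (5 + Q)²
g*(-101) + h(2) = -389*(-101) + (5 + 2)² = 39289 + 7² = 39289 + 49 = 39338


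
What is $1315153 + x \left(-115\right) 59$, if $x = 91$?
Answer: $697718$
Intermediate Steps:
$1315153 + x \left(-115\right) 59 = 1315153 + 91 \left(-115\right) 59 = 1315153 - 617435 = 697718$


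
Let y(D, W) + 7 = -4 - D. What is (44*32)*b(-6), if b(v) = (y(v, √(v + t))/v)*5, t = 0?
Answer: 17600/3 ≈ 5866.7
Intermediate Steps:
y(D, W) = -11 - D (y(D, W) = -7 + (-4 - D) = -11 - D)
b(v) = 5*(-11 - v)/v (b(v) = ((-11 - v)/v)*5 = 5*(-11 - v)/v)
(44*32)*b(-6) = (44*32)*(-5 - 55/(-6)) = 1408*(-5 - 55*(-⅙)) = 1408*(-5 + 55/6) = 1408*(25/6) = 17600/3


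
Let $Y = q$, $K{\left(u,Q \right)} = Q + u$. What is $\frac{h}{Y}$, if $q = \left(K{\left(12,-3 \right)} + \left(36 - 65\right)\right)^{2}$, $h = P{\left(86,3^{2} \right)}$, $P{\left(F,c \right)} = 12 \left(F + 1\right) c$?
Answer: $\frac{2349}{100} \approx 23.49$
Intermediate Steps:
$P{\left(F,c \right)} = 12 c \left(1 + F\right)$ ($P{\left(F,c \right)} = 12 \left(1 + F\right) c = 12 c \left(1 + F\right)$)
$h = 9396$ ($h = 12 \cdot 3^{2} \left(1 + 86\right) = 12 \cdot 9 \cdot 87 = 9396$)
$q = 400$ ($q = \left(\left(-3 + 12\right) + \left(36 - 65\right)\right)^{2} = \left(9 + \left(36 - 65\right)\right)^{2} = \left(9 - 29\right)^{2} = \left(-20\right)^{2} = 400$)
$Y = 400$
$\frac{h}{Y} = \frac{9396}{400} = 9396 \cdot \frac{1}{400} = \frac{2349}{100}$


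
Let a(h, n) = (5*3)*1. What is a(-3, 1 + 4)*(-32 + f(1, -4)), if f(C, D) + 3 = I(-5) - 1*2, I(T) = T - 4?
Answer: -690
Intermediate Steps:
I(T) = -4 + T
a(h, n) = 15 (a(h, n) = 15*1 = 15)
f(C, D) = -14 (f(C, D) = -3 + ((-4 - 5) - 1*2) = -3 + (-9 - 2) = -3 - 11 = -14)
a(-3, 1 + 4)*(-32 + f(1, -4)) = 15*(-32 - 14) = 15*(-46) = -690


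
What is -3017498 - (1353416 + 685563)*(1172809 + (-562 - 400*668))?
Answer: -1845374844511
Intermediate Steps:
-3017498 - (1353416 + 685563)*(1172809 + (-562 - 400*668)) = -3017498 - 2038979*(1172809 + (-562 - 267200)) = -3017498 - 2038979*(1172809 - 267762) = -3017498 - 2038979*905047 = -3017498 - 1*1845371827013 = -3017498 - 1845371827013 = -1845374844511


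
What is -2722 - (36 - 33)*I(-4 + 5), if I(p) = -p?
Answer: -2719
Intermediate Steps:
-2722 - (36 - 33)*I(-4 + 5) = -2722 - (36 - 33)*(-(-4 + 5)) = -2722 - 3*(-1*1) = -2722 - 3*(-1) = -2722 - 1*(-3) = -2722 + 3 = -2719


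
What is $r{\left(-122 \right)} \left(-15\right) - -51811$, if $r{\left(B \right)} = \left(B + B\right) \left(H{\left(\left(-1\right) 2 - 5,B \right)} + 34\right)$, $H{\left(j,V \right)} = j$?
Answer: $150631$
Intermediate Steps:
$r{\left(B \right)} = 54 B$ ($r{\left(B \right)} = \left(B + B\right) \left(\left(\left(-1\right) 2 - 5\right) + 34\right) = 2 B \left(\left(-2 - 5\right) + 34\right) = 2 B \left(-7 + 34\right) = 2 B 27 = 54 B$)
$r{\left(-122 \right)} \left(-15\right) - -51811 = 54 \left(-122\right) \left(-15\right) - -51811 = \left(-6588\right) \left(-15\right) + 51811 = 98820 + 51811 = 150631$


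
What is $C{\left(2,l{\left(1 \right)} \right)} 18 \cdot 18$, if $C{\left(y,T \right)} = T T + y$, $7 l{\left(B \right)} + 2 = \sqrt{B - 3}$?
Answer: $\frac{32400}{49} - \frac{1296 i \sqrt{2}}{49} \approx 661.22 - 37.404 i$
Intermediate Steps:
$l{\left(B \right)} = - \frac{2}{7} + \frac{\sqrt{-3 + B}}{7}$ ($l{\left(B \right)} = - \frac{2}{7} + \frac{\sqrt{B - 3}}{7} = - \frac{2}{7} + \frac{\sqrt{-3 + B}}{7}$)
$C{\left(y,T \right)} = y + T^{2}$ ($C{\left(y,T \right)} = T^{2} + y = y + T^{2}$)
$C{\left(2,l{\left(1 \right)} \right)} 18 \cdot 18 = \left(2 + \left(- \frac{2}{7} + \frac{\sqrt{-3 + 1}}{7}\right)^{2}\right) 18 \cdot 18 = \left(2 + \left(- \frac{2}{7} + \frac{\sqrt{-2}}{7}\right)^{2}\right) 18 \cdot 18 = \left(2 + \left(- \frac{2}{7} + \frac{i \sqrt{2}}{7}\right)^{2}\right) 18 \cdot 18 = \left(36 + 18 \left(- \frac{2}{7} + \frac{i \sqrt{2}}{7}\right)^{2}\right) 18 = 648 + 324 \left(- \frac{2}{7} + \frac{i \sqrt{2}}{7}\right)^{2}$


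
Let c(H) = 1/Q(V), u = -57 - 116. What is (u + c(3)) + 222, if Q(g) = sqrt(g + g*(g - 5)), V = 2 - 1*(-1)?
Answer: 49 - I*sqrt(3)/3 ≈ 49.0 - 0.57735*I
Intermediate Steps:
V = 3 (V = 2 + 1 = 3)
u = -173
Q(g) = sqrt(g + g*(-5 + g))
c(H) = -I*sqrt(3)/3 (c(H) = 1/(sqrt(3*(-4 + 3))) = 1/(sqrt(3*(-1))) = 1/(sqrt(-3)) = 1/(I*sqrt(3)) = -I*sqrt(3)/3)
(u + c(3)) + 222 = (-173 - I*sqrt(3)/3) + 222 = 49 - I*sqrt(3)/3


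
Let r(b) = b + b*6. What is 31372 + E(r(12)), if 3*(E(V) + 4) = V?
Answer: 31396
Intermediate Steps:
r(b) = 7*b (r(b) = b + 6*b = 7*b)
E(V) = -4 + V/3
31372 + E(r(12)) = 31372 + (-4 + (7*12)/3) = 31372 + (-4 + (1/3)*84) = 31372 + (-4 + 28) = 31372 + 24 = 31396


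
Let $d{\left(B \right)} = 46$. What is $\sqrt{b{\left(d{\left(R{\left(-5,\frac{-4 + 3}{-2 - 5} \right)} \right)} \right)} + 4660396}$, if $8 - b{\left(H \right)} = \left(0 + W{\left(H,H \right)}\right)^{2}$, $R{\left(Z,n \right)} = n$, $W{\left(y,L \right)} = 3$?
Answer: $\sqrt{4660395} \approx 2158.8$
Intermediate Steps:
$b{\left(H \right)} = -1$ ($b{\left(H \right)} = 8 - \left(0 + 3\right)^{2} = 8 - 3^{2} = 8 - 9 = -1$)
$\sqrt{b{\left(d{\left(R{\left(-5,\frac{-4 + 3}{-2 - 5} \right)} \right)} \right)} + 4660396} = \sqrt{-1 + 4660396} = \sqrt{4660395}$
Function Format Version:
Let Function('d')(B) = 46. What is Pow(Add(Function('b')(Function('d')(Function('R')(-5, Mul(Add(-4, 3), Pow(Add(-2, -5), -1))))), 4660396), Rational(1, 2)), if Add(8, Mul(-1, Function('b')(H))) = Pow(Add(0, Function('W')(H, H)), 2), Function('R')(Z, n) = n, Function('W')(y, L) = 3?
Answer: Pow(4660395, Rational(1, 2)) ≈ 2158.8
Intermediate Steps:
Function('b')(H) = -1 (Function('b')(H) = Add(8, Mul(-1, Pow(Add(0, 3), 2))) = Add(8, Mul(-1, Pow(3, 2))) = Add(8, Mul(-1, 9)) = Add(8, -9) = -1)
Pow(Add(Function('b')(Function('d')(Function('R')(-5, Mul(Add(-4, 3), Pow(Add(-2, -5), -1))))), 4660396), Rational(1, 2)) = Pow(Add(-1, 4660396), Rational(1, 2)) = Pow(4660395, Rational(1, 2))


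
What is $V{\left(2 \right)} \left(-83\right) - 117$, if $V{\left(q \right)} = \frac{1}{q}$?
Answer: $- \frac{317}{2} \approx -158.5$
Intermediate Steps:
$V{\left(2 \right)} \left(-83\right) - 117 = \frac{1}{2} \left(-83\right) - 117 = - \frac{83}{2} - 117 = - \frac{317}{2}$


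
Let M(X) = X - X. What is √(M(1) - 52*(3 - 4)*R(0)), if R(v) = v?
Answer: 0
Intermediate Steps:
M(X) = 0
√(M(1) - 52*(3 - 4)*R(0)) = √(0 - 52*(3 - 4)*0) = √(0 - (-52)*0) = √(0 - 52*0) = √(0 + 0) = √0 = 0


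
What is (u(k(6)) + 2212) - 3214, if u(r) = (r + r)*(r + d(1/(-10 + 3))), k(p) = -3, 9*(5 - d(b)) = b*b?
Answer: -149056/147 ≈ -1014.0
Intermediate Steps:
d(b) = 5 - b²/9 (d(b) = 5 - b*b/9 = 5 - b²/9)
u(r) = 2*r*(2204/441 + r) (u(r) = (r + r)*(r + (5 - 1/(9*(-10 + 3)²))) = (2*r)*(r + (5 - (1/(-7))²/9)) = (2*r)*(r + (5 - (-⅐)²/9)) = (2*r)*(r + (5 - ⅑*1/49)) = (2*r)*(r + (5 - 1/441)) = (2*r)*(r + 2204/441) = (2*r)*(2204/441 + r) = 2*r*(2204/441 + r))
(u(k(6)) + 2212) - 3214 = ((2/441)*(-3)*(2204 + 441*(-3)) + 2212) - 3214 = ((2/441)*(-3)*(2204 - 1323) + 2212) - 3214 = ((2/441)*(-3)*881 + 2212) - 3214 = (-1762/147 + 2212) - 3214 = 323402/147 - 3214 = -149056/147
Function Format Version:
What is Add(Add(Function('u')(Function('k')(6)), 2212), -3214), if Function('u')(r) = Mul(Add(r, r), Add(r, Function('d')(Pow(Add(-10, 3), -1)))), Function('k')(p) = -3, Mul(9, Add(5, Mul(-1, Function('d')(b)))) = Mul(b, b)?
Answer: Rational(-149056, 147) ≈ -1014.0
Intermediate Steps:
Function('d')(b) = Add(5, Mul(Rational(-1, 9), Pow(b, 2))) (Function('d')(b) = Add(5, Mul(Rational(-1, 9), Mul(b, b))) = Add(5, Mul(Rational(-1, 9), Pow(b, 2))))
Function('u')(r) = Mul(2, r, Add(Rational(2204, 441), r)) (Function('u')(r) = Mul(Add(r, r), Add(r, Add(5, Mul(Rational(-1, 9), Pow(Pow(Add(-10, 3), -1), 2))))) = Mul(Mul(2, r), Add(r, Add(5, Mul(Rational(-1, 9), Pow(Pow(-7, -1), 2))))) = Mul(Mul(2, r), Add(r, Add(5, Mul(Rational(-1, 9), Pow(Rational(-1, 7), 2))))) = Mul(Mul(2, r), Add(r, Add(5, Mul(Rational(-1, 9), Rational(1, 49))))) = Mul(Mul(2, r), Add(r, Add(5, Rational(-1, 441)))) = Mul(Mul(2, r), Add(r, Rational(2204, 441))) = Mul(Mul(2, r), Add(Rational(2204, 441), r)) = Mul(2, r, Add(Rational(2204, 441), r)))
Add(Add(Function('u')(Function('k')(6)), 2212), -3214) = Add(Add(Mul(Rational(2, 441), -3, Add(2204, Mul(441, -3))), 2212), -3214) = Add(Add(Mul(Rational(2, 441), -3, Add(2204, -1323)), 2212), -3214) = Add(Add(Mul(Rational(2, 441), -3, 881), 2212), -3214) = Add(Add(Rational(-1762, 147), 2212), -3214) = Add(Rational(323402, 147), -3214) = Rational(-149056, 147)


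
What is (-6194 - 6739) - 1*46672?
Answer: -59605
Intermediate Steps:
(-6194 - 6739) - 1*46672 = -12933 - 46672 = -59605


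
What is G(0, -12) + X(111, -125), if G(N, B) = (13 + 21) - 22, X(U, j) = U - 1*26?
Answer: 97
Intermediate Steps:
X(U, j) = -26 + U (X(U, j) = U - 26 = -26 + U)
G(N, B) = 12 (G(N, B) = 34 - 22 = 12)
G(0, -12) + X(111, -125) = 12 + (-26 + 111) = 12 + 85 = 97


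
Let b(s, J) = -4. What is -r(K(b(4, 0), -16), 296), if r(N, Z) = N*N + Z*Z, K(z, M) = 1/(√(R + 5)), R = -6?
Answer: -87615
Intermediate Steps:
K(z, M) = -I (K(z, M) = 1/(√(-6 + 5)) = 1/(√(-1)) = 1/I = -I)
r(N, Z) = N² + Z²
-r(K(b(4, 0), -16), 296) = -((-I)² + 296²) = -(-1 + 87616) = -1*87615 = -87615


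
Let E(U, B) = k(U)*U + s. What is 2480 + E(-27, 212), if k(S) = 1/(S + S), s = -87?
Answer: 4787/2 ≈ 2393.5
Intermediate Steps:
k(S) = 1/(2*S)
E(U, B) = -173/2 (E(U, B) = (1/(2*U))*U - 87 = ½ - 87 = -173/2)
2480 + E(-27, 212) = 2480 - 173/2 = 4787/2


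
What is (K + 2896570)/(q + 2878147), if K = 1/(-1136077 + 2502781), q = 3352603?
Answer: 3958753805281/8515590948000 ≈ 0.46488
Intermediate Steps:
K = 1/1366704 ≈ 7.3169e-7
(K + 2896570)/(q + 2878147) = (1/1366704 + 2896570)/(3352603 + 2878147) = (3958753805281/1366704)/6230750 = (3958753805281/1366704)*(1/6230750) = 3958753805281/8515590948000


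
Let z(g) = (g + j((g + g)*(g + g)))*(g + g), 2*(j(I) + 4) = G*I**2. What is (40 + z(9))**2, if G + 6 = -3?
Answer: 72299750561476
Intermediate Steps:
G = -9 (G = -6 - 3 = -9)
j(I) = -4 - 9*I**2/2 (j(I) = -4 + (-9*I**2)/2 = -4 - 9*I**2/2)
z(g) = 2*g*(-4 + g - 72*g**4) (z(g) = (g + (-4 - 9*(g + g)**4/2))*(g + g) = (g + (-4 - 9*16*g**4/2))*(2*g) = (g + (-4 - 72*g**4))*(2*g) = (-4 + g - 72*g**4)*(2*g) = 2*g*(-4 + g - 72*g**4))
(40 + z(9))**2 = (40 + 2*9*(-4 + 9 - 72*9**4))**2 = (40 + 2*9*(-4 + 9 - 72*6561))**2 = (40 + 2*9*(-4 + 9 - 472392))**2 = (40 + 2*9*(-472387))**2 = (40 - 8502966)**2 = (-8502926)**2 = 72299750561476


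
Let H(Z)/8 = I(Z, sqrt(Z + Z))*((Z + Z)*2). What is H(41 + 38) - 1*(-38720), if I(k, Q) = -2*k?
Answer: -360704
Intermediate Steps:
H(Z) = -64*Z**2 (H(Z) = 8*((-2*Z)*((Z + Z)*2)) = 8*((-2*Z)*((2*Z)*2)) = 8*((-2*Z)*(4*Z)) = 8*(-8*Z**2) = -64*Z**2)
H(41 + 38) - 1*(-38720) = -64*(41 + 38)**2 - 1*(-38720) = -64*79**2 + 38720 = -64*6241 + 38720 = -399424 + 38720 = -360704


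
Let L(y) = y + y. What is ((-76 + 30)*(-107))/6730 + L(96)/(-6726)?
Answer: 2651101/3772165 ≈ 0.70281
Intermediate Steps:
L(y) = 2*y
((-76 + 30)*(-107))/6730 + L(96)/(-6726) = ((-76 + 30)*(-107))/6730 + (2*96)/(-6726) = -46*(-107)*(1/6730) + 192*(-1/6726) = 4922*(1/6730) - 32/1121 = 2461/3365 - 32/1121 = 2651101/3772165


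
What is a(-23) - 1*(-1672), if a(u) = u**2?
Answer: 2201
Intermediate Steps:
a(-23) - 1*(-1672) = (-23)**2 - 1*(-1672) = 529 + 1672 = 2201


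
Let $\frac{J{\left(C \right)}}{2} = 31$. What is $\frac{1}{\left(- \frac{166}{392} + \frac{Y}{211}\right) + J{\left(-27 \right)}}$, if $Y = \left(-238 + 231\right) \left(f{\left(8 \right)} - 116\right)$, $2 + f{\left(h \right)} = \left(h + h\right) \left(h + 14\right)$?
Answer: $\frac{41356}{2225511} \approx 0.018583$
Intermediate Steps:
$J{\left(C \right)} = 62$ ($J{\left(C \right)} = 2 \cdot 31 = 62$)
$f{\left(h \right)} = -2 + 2 h \left(14 + h\right)$ ($f{\left(h \right)} = -2 + \left(h + h\right) \left(h + 14\right) = -2 + 2 h \left(14 + h\right)$)
$Y = -1638$ ($Y = \left(-238 + 231\right) \left(\left(-2 + 2 \cdot 8^{2} + 28 \cdot 8\right) - 116\right) = - 7 \left(\left(-2 + 2 \cdot 64 + 224\right) - 116\right) = - 7 \left(\left(-2 + 128 + 224\right) - 116\right) = - 7 \left(350 - 116\right) = \left(-7\right) 234 = -1638$)
$\frac{1}{\left(- \frac{166}{392} + \frac{Y}{211}\right) + J{\left(-27 \right)}} = \frac{1}{\left(- \frac{166}{392} - \frac{1638}{211}\right) + 62} = \frac{1}{\left(\left(-166\right) \frac{1}{392} - \frac{1638}{211}\right) + 62} = \frac{1}{\left(- \frac{83}{196} - \frac{1638}{211}\right) + 62} = \frac{1}{- \frac{338561}{41356} + 62} = \frac{1}{\frac{2225511}{41356}} = \frac{41356}{2225511}$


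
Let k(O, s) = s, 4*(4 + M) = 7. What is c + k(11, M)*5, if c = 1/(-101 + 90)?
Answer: -499/44 ≈ -11.341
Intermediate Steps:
M = -9/4 (M = -4 + (¼)*7 = -4 + 7/4 = -9/4 ≈ -2.2500)
c = -1/11 (c = 1/(-11) = -1/11 ≈ -0.090909)
c + k(11, M)*5 = -1/11 - 9/4*5 = -1/11 - 45/4 = -499/44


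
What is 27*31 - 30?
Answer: 807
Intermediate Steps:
27*31 - 30 = 837 - 30 = 807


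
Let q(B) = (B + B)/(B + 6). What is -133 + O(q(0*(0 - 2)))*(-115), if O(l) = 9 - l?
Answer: -1168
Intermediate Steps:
q(B) = 2*B/(6 + B) (q(B) = (2*B)/(6 + B) = 2*B/(6 + B))
-133 + O(q(0*(0 - 2)))*(-115) = -133 + (9 - 2*0*(0 - 2)/(6 + 0*(0 - 2)))*(-115) = -133 + (9 - 2*0*(-2)/(6 + 0*(-2)))*(-115) = -133 + (9 - 2*0/(6 + 0))*(-115) = -133 + (9 - 2*0/6)*(-115) = -133 + (9 - 1*0)*(-115) = -133 + (9 + 0)*(-115) = -133 + 9*(-115) = -133 - 1035 = -1168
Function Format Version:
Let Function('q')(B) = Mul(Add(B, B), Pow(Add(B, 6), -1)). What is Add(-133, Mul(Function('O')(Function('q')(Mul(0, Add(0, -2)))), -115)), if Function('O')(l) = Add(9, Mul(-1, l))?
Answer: -1168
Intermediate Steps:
Function('q')(B) = Mul(2, B, Pow(Add(6, B), -1)) (Function('q')(B) = Mul(Mul(2, B), Pow(Add(6, B), -1)) = Mul(2, B, Pow(Add(6, B), -1)))
Add(-133, Mul(Function('O')(Function('q')(Mul(0, Add(0, -2)))), -115)) = Add(-133, Mul(Add(9, Mul(-1, Mul(2, Mul(0, Add(0, -2)), Pow(Add(6, Mul(0, Add(0, -2))), -1)))), -115)) = Add(-133, Mul(Add(9, Mul(-1, Mul(2, Mul(0, -2), Pow(Add(6, Mul(0, -2)), -1)))), -115)) = Add(-133, Mul(Add(9, Mul(-1, Mul(2, 0, Pow(Add(6, 0), -1)))), -115)) = Add(-133, Mul(Add(9, Mul(-1, Mul(2, 0, Pow(6, -1)))), -115)) = Add(-133, Mul(Add(9, Mul(-1, Mul(2, 0, Rational(1, 6)))), -115)) = Add(-133, Mul(Add(9, Mul(-1, 0)), -115)) = Add(-133, Mul(Add(9, 0), -115)) = Add(-133, Mul(9, -115)) = Add(-133, -1035) = -1168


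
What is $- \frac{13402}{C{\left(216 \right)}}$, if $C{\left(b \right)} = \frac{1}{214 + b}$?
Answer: $-5762860$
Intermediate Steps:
$- \frac{13402}{C{\left(216 \right)}} = - \frac{13402}{\frac{1}{214 + 216}} = - \frac{13402}{\frac{1}{430}} = - 13402 \frac{1}{\frac{1}{430}} = \left(-13402\right) 430 = -5762860$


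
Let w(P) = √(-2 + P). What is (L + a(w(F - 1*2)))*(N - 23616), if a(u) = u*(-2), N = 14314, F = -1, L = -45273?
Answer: 421129446 + 18604*I*√5 ≈ 4.2113e+8 + 41600.0*I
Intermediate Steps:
a(u) = -2*u
(L + a(w(F - 1*2)))*(N - 23616) = (-45273 - 2*√(-2 + (-1 - 1*2)))*(14314 - 23616) = (-45273 - 2*√(-2 + (-1 - 2)))*(-9302) = (-45273 - 2*√(-2 - 3))*(-9302) = (-45273 - 2*I*√5)*(-9302) = 421129446 + 18604*I*√5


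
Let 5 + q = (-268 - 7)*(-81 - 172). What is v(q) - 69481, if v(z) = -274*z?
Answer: -19131661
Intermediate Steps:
q = 69570 (q = -5 + (-268 - 7)*(-81 - 172) = -5 - 275*(-253) = -5 + 69575 = 69570)
v(q) - 69481 = -274*69570 - 69481 = -19062180 - 69481 = -19131661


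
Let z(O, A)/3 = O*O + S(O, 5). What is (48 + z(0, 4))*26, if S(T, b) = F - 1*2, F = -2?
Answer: 936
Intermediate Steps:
S(T, b) = -4 (S(T, b) = -2 - 1*2 = -2 - 2 = -4)
z(O, A) = -12 + 3*O**2 (z(O, A) = 3*(O*O - 4) = 3*(O**2 - 4) = 3*(-4 + O**2) = -12 + 3*O**2)
(48 + z(0, 4))*26 = (48 + (-12 + 3*0**2))*26 = (48 + (-12 + 3*0))*26 = (48 + (-12 + 0))*26 = (48 - 12)*26 = 36*26 = 936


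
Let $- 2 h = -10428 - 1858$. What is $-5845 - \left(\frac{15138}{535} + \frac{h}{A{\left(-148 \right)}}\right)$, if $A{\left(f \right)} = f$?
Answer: $- \frac{461761019}{79180} \approx -5831.8$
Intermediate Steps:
$h = 6143$ ($h = - \frac{-10428 - 1858}{2} = \left(- \frac{1}{2}\right) \left(-12286\right) = 6143$)
$-5845 - \left(\frac{15138}{535} + \frac{h}{A{\left(-148 \right)}}\right) = -5845 - \left(\frac{15138}{535} + \frac{6143}{-148}\right) = -5845 - \left(15138 \cdot \frac{1}{535} + 6143 \left(- \frac{1}{148}\right)\right) = -5845 - \left(\frac{15138}{535} - \frac{6143}{148}\right) = -5845 - - \frac{1046081}{79180} = -5845 + \frac{1046081}{79180} = - \frac{461761019}{79180}$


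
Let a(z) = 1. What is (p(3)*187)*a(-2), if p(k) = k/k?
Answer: 187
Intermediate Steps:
p(k) = 1
(p(3)*187)*a(-2) = (1*187)*1 = 187*1 = 187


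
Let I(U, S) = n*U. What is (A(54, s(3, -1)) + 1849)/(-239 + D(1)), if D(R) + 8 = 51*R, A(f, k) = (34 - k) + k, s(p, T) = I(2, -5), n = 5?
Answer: -269/28 ≈ -9.6071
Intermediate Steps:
I(U, S) = 5*U
s(p, T) = 10 (s(p, T) = 5*2 = 10)
A(f, k) = 34
D(R) = -8 + 51*R
(A(54, s(3, -1)) + 1849)/(-239 + D(1)) = (34 + 1849)/(-239 + (-8 + 51*1)) = 1883/(-239 + (-8 + 51)) = 1883/(-239 + 43) = 1883/(-196) = 1883*(-1/196) = -269/28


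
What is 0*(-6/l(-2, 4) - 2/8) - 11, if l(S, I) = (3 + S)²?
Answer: -11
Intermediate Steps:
0*(-6/l(-2, 4) - 2/8) - 11 = 0*(-6/(3 - 2)² - 2/8) - 11 = 0*(-6/(1²) - 2*⅛) - 11 = 0*(-6/1 - ¼) - 11 = 0*(-6*1 - ¼) - 11 = 0*(-6 - ¼) - 11 = 0*(-25/4) - 11 = 0 - 11 = -11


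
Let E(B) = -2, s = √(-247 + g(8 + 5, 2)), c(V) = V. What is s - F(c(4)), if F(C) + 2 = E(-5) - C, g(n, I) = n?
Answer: 8 + 3*I*√26 ≈ 8.0 + 15.297*I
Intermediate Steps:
s = 3*I*√26 (s = √(-247 + (8 + 5)) = √(-247 + 13) = √(-234) = 3*I*√26 ≈ 15.297*I)
F(C) = -4 - C (F(C) = -2 + (-2 - C) = -4 - C)
s - F(c(4)) = 3*I*√26 - (-4 - 1*4) = 3*I*√26 - (-4 - 4) = 3*I*√26 - 1*(-8) = 3*I*√26 + 8 = 8 + 3*I*√26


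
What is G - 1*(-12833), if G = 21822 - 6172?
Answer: 28483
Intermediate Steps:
G = 15650
G - 1*(-12833) = 15650 - 1*(-12833) = 15650 + 12833 = 28483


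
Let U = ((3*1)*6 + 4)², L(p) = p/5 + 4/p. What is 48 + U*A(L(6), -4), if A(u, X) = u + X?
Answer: -14768/15 ≈ -984.53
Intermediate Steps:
L(p) = 4/p + p/5 (L(p) = p*(⅕) + 4/p = p/5 + 4/p = 4/p + p/5)
A(u, X) = X + u
U = 484 (U = (3*6 + 4)² = (18 + 4)² = 22² = 484)
48 + U*A(L(6), -4) = 48 + 484*(-4 + (4/6 + (⅕)*6)) = 48 + 484*(-4 + (4*(⅙) + 6/5)) = 48 + 484*(-4 + (⅔ + 6/5)) = 48 + 484*(-4 + 28/15) = 48 + 484*(-32/15) = 48 - 15488/15 = -14768/15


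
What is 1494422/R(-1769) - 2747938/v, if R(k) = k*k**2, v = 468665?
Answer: -227057379205416/38723198064955 ≈ -5.8636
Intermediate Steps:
R(k) = k**3
1494422/R(-1769) - 2747938/v = 1494422/((-1769)**3) - 2747938/468665 = 1494422/(-5535839609) - 2747938*1/468665 = 1494422*(-1/5535839609) - 41014/6995 = -1494422/5535839609 - 41014/6995 = -227057379205416/38723198064955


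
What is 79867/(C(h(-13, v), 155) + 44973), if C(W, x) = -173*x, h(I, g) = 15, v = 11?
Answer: 79867/18158 ≈ 4.3984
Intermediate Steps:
79867/(C(h(-13, v), 155) + 44973) = 79867/(-173*155 + 44973) = 79867/(-26815 + 44973) = 79867/18158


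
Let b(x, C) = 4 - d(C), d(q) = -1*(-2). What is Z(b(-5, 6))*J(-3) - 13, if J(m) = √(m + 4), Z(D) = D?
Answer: -11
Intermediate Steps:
d(q) = 2
b(x, C) = 2 (b(x, C) = 4 - 1*2 = 4 - 2 = 2)
J(m) = √(4 + m)
Z(b(-5, 6))*J(-3) - 13 = 2*√(4 - 3) - 13 = 2*√1 - 13 = 2*1 - 13 = 2 - 13 = -11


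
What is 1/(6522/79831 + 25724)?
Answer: 79831/2053579166 ≈ 3.8874e-5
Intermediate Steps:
1/(6522/79831 + 25724) = 1/(2053579166/79831) = 79831/2053579166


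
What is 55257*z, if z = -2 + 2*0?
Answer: -110514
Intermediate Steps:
z = -2 (z = -2 + 0 = -2)
55257*z = 55257*(-2) = -110514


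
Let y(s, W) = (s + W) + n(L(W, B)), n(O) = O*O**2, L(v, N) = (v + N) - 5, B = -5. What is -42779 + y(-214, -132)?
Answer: -2906413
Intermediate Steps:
L(v, N) = -5 + N + v (L(v, N) = (N + v) - 5 = -5 + N + v)
n(O) = O**3
y(s, W) = W + s + (-10 + W)**3 (y(s, W) = (s + W) + (-5 - 5 + W)**3 = (W + s) + (-10 + W)**3 = W + s + (-10 + W)**3)
-42779 + y(-214, -132) = -42779 + (-132 - 214 + (-10 - 132)**3) = -42779 + (-132 - 214 + (-142)**3) = -42779 + (-132 - 214 - 2863288) = -42779 - 2863634 = -2906413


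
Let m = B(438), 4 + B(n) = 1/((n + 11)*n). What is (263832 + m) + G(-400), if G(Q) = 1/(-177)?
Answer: 3061211520529/11603058 ≈ 2.6383e+5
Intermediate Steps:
G(Q) = -1/177
B(n) = -4 + 1/(n*(11 + n)) (B(n) = -4 + 1/((n + 11)*n) = -4 + 1/((11 + n)*n) = -4 + 1/(n*(11 + n)))
m = -786647/196662 (m = (1 - 44*438 - 4*438²)/(438*(11 + 438)) = (1/438)*(1 - 19272 - 4*191844)/449 = (1/438)*(1/449)*(1 - 19272 - 767376) = (1/438)*(1/449)*(-786647) = -786647/196662 ≈ -4.0000)
(263832 + m) + G(-400) = (263832 - 786647/196662) - 1/177 = 51884942137/196662 - 1/177 = 3061211520529/11603058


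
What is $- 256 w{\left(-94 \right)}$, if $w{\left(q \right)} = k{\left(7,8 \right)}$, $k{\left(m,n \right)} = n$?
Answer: $-2048$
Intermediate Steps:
$w{\left(q \right)} = 8$
$- 256 w{\left(-94 \right)} = \left(-256\right) 8 = -2048$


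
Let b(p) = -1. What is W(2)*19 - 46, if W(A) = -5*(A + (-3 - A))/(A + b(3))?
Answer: 239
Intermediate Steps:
W(A) = -5/(⅓ - A/3) (W(A) = -5*(A + (-3 - A))/(A - 1) = -5*(-3/(-1 + A)) = -5/(⅓ - A/3))
W(2)*19 - 46 = (15/(-1 + 2))*19 - 46 = (15/1)*19 - 46 = (15*1)*19 - 46 = 15*19 - 46 = 285 - 46 = 239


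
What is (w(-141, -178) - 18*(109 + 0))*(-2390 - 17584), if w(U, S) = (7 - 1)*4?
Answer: 38709612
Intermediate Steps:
w(U, S) = 24 (w(U, S) = 6*4 = 24)
(w(-141, -178) - 18*(109 + 0))*(-2390 - 17584) = (24 - 18*(109 + 0))*(-2390 - 17584) = (24 - 18*109)*(-19974) = (24 - 1962)*(-19974) = -1938*(-19974) = 38709612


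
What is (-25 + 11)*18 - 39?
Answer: -291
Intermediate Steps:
(-25 + 11)*18 - 39 = -14*18 - 39 = -252 - 39 = -291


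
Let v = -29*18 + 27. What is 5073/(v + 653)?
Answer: 5073/158 ≈ 32.108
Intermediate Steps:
v = -495 (v = -522 + 27 = -495)
5073/(v + 653) = 5073/(-495 + 653) = 5073/158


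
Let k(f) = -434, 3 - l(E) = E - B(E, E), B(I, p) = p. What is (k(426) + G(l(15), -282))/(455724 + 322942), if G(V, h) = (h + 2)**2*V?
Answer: 16769/55619 ≈ 0.30150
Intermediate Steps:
l(E) = 3 (l(E) = 3 - (E - E) = 3 - 1*0 = 3 + 0 = 3)
G(V, h) = V*(2 + h)**2 (G(V, h) = (2 + h)**2*V = V*(2 + h)**2)
(k(426) + G(l(15), -282))/(455724 + 322942) = (-434 + 3*(2 - 282)**2)/(455724 + 322942) = (-434 + 3*(-280)**2)/778666 = (-434 + 3*78400)*(1/778666) = (-434 + 235200)*(1/778666) = 234766*(1/778666) = 16769/55619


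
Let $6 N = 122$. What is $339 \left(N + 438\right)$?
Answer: $155375$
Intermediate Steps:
$N = \frac{61}{3}$ ($N = \frac{1}{6} \cdot 122 = \frac{61}{3} \approx 20.333$)
$339 \left(N + 438\right) = 339 \left(\frac{61}{3} + 438\right) = 339 \cdot \frac{1375}{3} = 155375$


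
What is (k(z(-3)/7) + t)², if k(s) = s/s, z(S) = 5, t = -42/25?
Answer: 289/625 ≈ 0.46240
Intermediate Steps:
t = -42/25 (t = -42*1/25 = -42/25 ≈ -1.6800)
k(s) = 1
(k(z(-3)/7) + t)² = (1 - 42/25)² = (-17/25)² = 289/625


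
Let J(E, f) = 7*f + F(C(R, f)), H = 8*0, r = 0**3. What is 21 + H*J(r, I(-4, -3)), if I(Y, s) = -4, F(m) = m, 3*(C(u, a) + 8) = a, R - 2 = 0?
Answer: 21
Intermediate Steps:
R = 2 (R = 2 + 0 = 2)
C(u, a) = -8 + a/3
r = 0
H = 0
J(E, f) = -8 + 22*f/3 (J(E, f) = 7*f + (-8 + f/3) = -8 + 22*f/3)
21 + H*J(r, I(-4, -3)) = 21 + 0*(-8 + (22/3)*(-4)) = 21 + 0*(-8 - 88/3) = 21 + 0*(-112/3) = 21 + 0 = 21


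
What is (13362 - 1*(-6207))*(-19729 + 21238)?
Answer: 29529621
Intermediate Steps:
(13362 - 1*(-6207))*(-19729 + 21238) = (13362 + 6207)*1509 = 19569*1509 = 29529621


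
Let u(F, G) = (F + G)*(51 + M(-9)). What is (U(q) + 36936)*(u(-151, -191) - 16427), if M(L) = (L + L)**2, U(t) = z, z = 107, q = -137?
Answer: -5359270111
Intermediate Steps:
U(t) = 107
M(L) = 4*L**2 (M(L) = (2*L)**2 = 4*L**2)
u(F, G) = 375*F + 375*G (u(F, G) = (F + G)*(51 + 4*(-9)**2) = (F + G)*(51 + 4*81) = (F + G)*(51 + 324) = (F + G)*375 = 375*F + 375*G)
(U(q) + 36936)*(u(-151, -191) - 16427) = (107 + 36936)*((375*(-151) + 375*(-191)) - 16427) = 37043*((-56625 - 71625) - 16427) = 37043*(-128250 - 16427) = 37043*(-144677) = -5359270111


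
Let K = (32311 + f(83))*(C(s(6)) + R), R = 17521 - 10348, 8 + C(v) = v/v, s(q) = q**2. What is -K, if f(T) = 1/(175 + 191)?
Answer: -42371938141/183 ≈ -2.3154e+8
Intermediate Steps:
C(v) = -7 (C(v) = -8 + v/v = -8 + 1 = -7)
f(T) = 1/366
R = 7173
K = 42371938141/183 (K = (32311 + 1/366)*(-7 + 7173) = (11825827/366)*7166 = 42371938141/183 ≈ 2.3154e+8)
-K = -1*42371938141/183 = -42371938141/183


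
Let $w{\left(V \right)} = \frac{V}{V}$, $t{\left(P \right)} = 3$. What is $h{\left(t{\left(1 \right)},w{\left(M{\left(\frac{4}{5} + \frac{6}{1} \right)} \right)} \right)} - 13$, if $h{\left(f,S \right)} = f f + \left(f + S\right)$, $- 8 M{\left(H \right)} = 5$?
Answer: $0$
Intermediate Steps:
$M{\left(H \right)} = - \frac{5}{8}$ ($M{\left(H \right)} = \left(- \frac{1}{8}\right) 5 = - \frac{5}{8}$)
$w{\left(V \right)} = 1$
$h{\left(f,S \right)} = S + f + f^{2}$ ($h{\left(f,S \right)} = f^{2} + \left(S + f\right) = S + f + f^{2}$)
$h{\left(t{\left(1 \right)},w{\left(M{\left(\frac{4}{5} + \frac{6}{1} \right)} \right)} \right)} - 13 = \left(1 + 3 + 3^{2}\right) - 13 = \left(1 + 3 + 9\right) - 13 = 13 - 13 = 0$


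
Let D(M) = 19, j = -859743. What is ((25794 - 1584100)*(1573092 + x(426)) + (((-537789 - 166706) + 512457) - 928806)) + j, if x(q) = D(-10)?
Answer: -2451390290553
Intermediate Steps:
x(q) = 19
((25794 - 1584100)*(1573092 + x(426)) + (((-537789 - 166706) + 512457) - 928806)) + j = ((25794 - 1584100)*(1573092 + 19) + (((-537789 - 166706) + 512457) - 928806)) - 859743 = (-1558306*1573111 + ((-704495 + 512457) - 928806)) - 859743 = (-2451388309966 + (-192038 - 928806)) - 859743 = (-2451388309966 - 1120844) - 859743 = -2451389430810 - 859743 = -2451390290553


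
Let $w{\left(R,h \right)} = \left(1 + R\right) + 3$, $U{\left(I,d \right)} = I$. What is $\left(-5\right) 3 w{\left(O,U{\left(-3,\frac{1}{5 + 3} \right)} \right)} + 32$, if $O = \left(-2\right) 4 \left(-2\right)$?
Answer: $-268$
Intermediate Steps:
$O = 16$ ($O = \left(-8\right) \left(-2\right) = 16$)
$w{\left(R,h \right)} = 4 + R$
$\left(-5\right) 3 w{\left(O,U{\left(-3,\frac{1}{5 + 3} \right)} \right)} + 32 = \left(-5\right) 3 \left(4 + 16\right) + 32 = \left(-15\right) 20 + 32 = -300 + 32 = -268$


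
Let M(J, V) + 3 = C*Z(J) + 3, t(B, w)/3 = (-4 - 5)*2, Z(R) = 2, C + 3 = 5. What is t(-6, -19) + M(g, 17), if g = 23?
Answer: -50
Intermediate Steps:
C = 2 (C = -3 + 5 = 2)
t(B, w) = -54 (t(B, w) = 3*((-4 - 5)*2) = 3*(-9*2) = 3*(-18) = -54)
M(J, V) = 4 (M(J, V) = -3 + (2*2 + 3) = -3 + (4 + 3) = -3 + 7 = 4)
t(-6, -19) + M(g, 17) = -54 + 4 = -50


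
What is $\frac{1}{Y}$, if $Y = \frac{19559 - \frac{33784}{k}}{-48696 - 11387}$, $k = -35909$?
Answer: $- \frac{2157520447}{702377915} \approx -3.0717$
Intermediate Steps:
$Y = - \frac{702377915}{2157520447}$ ($Y = \frac{19559 - \frac{33784}{-35909}}{-48696 - 11387} = \frac{19559 - - \frac{33784}{35909}}{-60083} = \left(19559 + \frac{33784}{35909}\right) \left(- \frac{1}{60083}\right) = \frac{702377915}{35909} \left(- \frac{1}{60083}\right) = - \frac{702377915}{2157520447} \approx -0.32555$)
$\frac{1}{Y} = \frac{1}{- \frac{702377915}{2157520447}} = - \frac{2157520447}{702377915}$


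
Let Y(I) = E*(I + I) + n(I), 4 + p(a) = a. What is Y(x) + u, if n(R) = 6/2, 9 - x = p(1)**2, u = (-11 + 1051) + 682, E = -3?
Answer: 1725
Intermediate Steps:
p(a) = -4 + a
u = 1722 (u = 1040 + 682 = 1722)
x = 0 (x = 9 - (-4 + 1)**2 = 9 - 1*(-3)**2 = 9 - 1*9 = 9 - 9 = 0)
n(R) = 3 (n(R) = 6*(1/2) = 3)
Y(I) = 3 - 6*I (Y(I) = -3*(I + I) + 3 = -6*I + 3 = 3 - 6*I)
Y(x) + u = (3 - 6*0) + 1722 = (3 + 0) + 1722 = 3 + 1722 = 1725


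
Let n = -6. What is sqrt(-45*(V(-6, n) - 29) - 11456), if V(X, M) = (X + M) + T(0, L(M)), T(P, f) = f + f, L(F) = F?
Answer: I*sqrt(9071) ≈ 95.242*I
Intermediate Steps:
T(P, f) = 2*f
V(X, M) = X + 3*M (V(X, M) = (X + M) + 2*M = (M + X) + 2*M = X + 3*M)
sqrt(-45*(V(-6, n) - 29) - 11456) = sqrt(-45*((-6 + 3*(-6)) - 29) - 11456) = sqrt(-45*((-6 - 18) - 29) - 11456) = sqrt(-45*(-24 - 29) - 11456) = sqrt(-45*(-53) - 11456) = sqrt(2385 - 11456) = sqrt(-9071) = I*sqrt(9071)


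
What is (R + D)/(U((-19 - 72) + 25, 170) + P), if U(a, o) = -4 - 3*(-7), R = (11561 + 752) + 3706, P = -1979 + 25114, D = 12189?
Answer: 1763/1447 ≈ 1.2184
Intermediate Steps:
P = 23135
R = 16019 (R = 12313 + 3706 = 16019)
U(a, o) = 17 (U(a, o) = -4 + 21 = 17)
(R + D)/(U((-19 - 72) + 25, 170) + P) = (16019 + 12189)/(17 + 23135) = 28208/23152 = 28208*(1/23152) = 1763/1447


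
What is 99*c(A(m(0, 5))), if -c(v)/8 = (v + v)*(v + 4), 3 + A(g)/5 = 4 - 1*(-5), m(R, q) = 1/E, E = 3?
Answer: -1615680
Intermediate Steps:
m(R, q) = ⅓ (m(R, q) = 1/3 = ⅓)
A(g) = 30 (A(g) = -15 + 5*(4 - 1*(-5)) = -15 + 5*(4 + 5) = -15 + 5*9 = -15 + 45 = 30)
c(v) = -16*v*(4 + v) (c(v) = -8*(v + v)*(v + 4) = -8*2*v*(4 + v) = -16*v*(4 + v))
99*c(A(m(0, 5))) = 99*(-16*30*(4 + 30)) = 99*(-16*30*34) = 99*(-16320) = -1615680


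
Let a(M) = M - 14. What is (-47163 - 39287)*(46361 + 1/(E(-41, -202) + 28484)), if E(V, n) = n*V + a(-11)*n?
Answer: -83797349915825/20908 ≈ -4.0079e+9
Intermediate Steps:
a(M) = -14 + M
E(V, n) = -25*n + V*n (E(V, n) = n*V + (-14 - 11)*n = V*n - 25*n = -25*n + V*n)
(-47163 - 39287)*(46361 + 1/(E(-41, -202) + 28484)) = (-47163 - 39287)*(46361 + 1/(-202*(-25 - 41) + 28484)) = -86450*(46361 + 1/(-202*(-66) + 28484)) = -86450*(46361 + 1/(13332 + 28484)) = -86450*(46361 + 1/41816) = -86450*1938631577/41816 = -83797349915825/20908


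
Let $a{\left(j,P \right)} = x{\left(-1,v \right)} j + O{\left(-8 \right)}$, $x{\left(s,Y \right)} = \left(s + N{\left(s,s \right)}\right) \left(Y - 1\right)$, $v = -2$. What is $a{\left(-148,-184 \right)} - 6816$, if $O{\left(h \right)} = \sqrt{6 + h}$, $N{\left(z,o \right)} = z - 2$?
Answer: $-8592 + i \sqrt{2} \approx -8592.0 + 1.4142 i$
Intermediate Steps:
$N{\left(z,o \right)} = -2 + z$ ($N{\left(z,o \right)} = z - 2 = -2 + z$)
$x{\left(s,Y \right)} = \left(-1 + Y\right) \left(-2 + 2 s\right)$ ($x{\left(s,Y \right)} = \left(s + \left(-2 + s\right)\right) \left(Y - 1\right) = \left(-2 + 2 s\right) \left(-1 + Y\right) = \left(-1 + Y\right) \left(-2 + 2 s\right)$)
$a{\left(j,P \right)} = 12 j + i \sqrt{2}$ ($a{\left(j,P \right)} = \left(2 - -4 - -2 + 2 \left(-2\right) \left(-1\right)\right) j + \sqrt{6 - 8} = \left(2 + 4 + 2 + 4\right) j + \sqrt{-2} = 12 j + i \sqrt{2}$)
$a{\left(-148,-184 \right)} - 6816 = \left(12 \left(-148\right) + i \sqrt{2}\right) - 6816 = \left(-1776 + i \sqrt{2}\right) - 6816 = -8592 + i \sqrt{2}$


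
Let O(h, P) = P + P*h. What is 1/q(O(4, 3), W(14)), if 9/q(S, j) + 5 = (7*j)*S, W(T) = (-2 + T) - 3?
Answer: 940/9 ≈ 104.44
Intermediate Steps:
W(T) = -5 + T
q(S, j) = 9/(-5 + 7*S*j) (q(S, j) = 9/(-5 + (7*j)*S) = 9/(-5 + 7*S*j))
1/q(O(4, 3), W(14)) = 1/(9/(-5 + 7*(3*(1 + 4))*(-5 + 14))) = 1/(9/(-5 + 7*(3*5)*9)) = 1/(9/(-5 + 7*15*9)) = 1/(9/(-5 + 945)) = 1/(9/940) = 940/9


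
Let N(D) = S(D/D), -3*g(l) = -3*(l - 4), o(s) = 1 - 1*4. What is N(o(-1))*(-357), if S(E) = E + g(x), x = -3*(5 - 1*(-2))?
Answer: 8568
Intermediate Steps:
o(s) = -3 (o(s) = 1 - 4 = -3)
x = -21 (x = -3*(5 + 2) = -3*7 = -21)
g(l) = -4 + l (g(l) = -(-1)*(l - 4) = -(-1)*(-4 + l) = -(12 - 3*l)/3 = -4 + l)
S(E) = -25 + E (S(E) = E + (-4 - 21) = E - 25 = -25 + E)
N(D) = -24 (N(D) = -25 + D/D = -25 + 1 = -24)
N(o(-1))*(-357) = -24*(-357) = 8568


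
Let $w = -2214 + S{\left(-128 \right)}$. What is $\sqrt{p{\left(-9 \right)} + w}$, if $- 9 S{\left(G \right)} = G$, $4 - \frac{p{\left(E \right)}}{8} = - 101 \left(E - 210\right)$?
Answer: $\frac{i \sqrt{1612078}}{3} \approx 423.23 i$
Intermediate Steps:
$p{\left(E \right)} = -169648 + 808 E$ ($p{\left(E \right)} = 32 - 8 \left(- 101 \left(E - 210\right)\right) = 32 - 8 \left(- 101 \left(-210 + E\right)\right) = 32 - 8 \left(21210 - 101 E\right) = 32 + \left(-169680 + 808 E\right) = -169648 + 808 E$)
$S{\left(G \right)} = - \frac{G}{9}$
$w = - \frac{19798}{9}$ ($w = -2214 - - \frac{128}{9} = -2214 + \frac{128}{9} = - \frac{19798}{9} \approx -2199.8$)
$\sqrt{p{\left(-9 \right)} + w} = \sqrt{\left(-169648 + 808 \left(-9\right)\right) - \frac{19798}{9}} = \sqrt{\left(-169648 - 7272\right) - \frac{19798}{9}} = \sqrt{-176920 - \frac{19798}{9}} = \sqrt{- \frac{1612078}{9}} = \frac{i \sqrt{1612078}}{3}$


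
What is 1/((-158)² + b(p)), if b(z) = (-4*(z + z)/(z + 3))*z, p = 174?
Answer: 59/1392140 ≈ 4.2381e-5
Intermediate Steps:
b(z) = -8*z²/(3 + z) (b(z) = (-4*2*z/(3 + z))*z = (-8*z/(3 + z))*z = -8*z²/(3 + z))
1/((-158)² + b(p)) = 1/((-158)² - 8*174²/(3 + 174)) = 1/(24964 - 8*30276/177) = 1/(24964 - 8*30276*1/177) = 1/(24964 - 80736/59) = 1/(1392140/59) = 59/1392140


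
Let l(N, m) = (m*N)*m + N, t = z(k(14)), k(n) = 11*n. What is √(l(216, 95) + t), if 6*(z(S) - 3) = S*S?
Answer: √17582145/3 ≈ 1397.7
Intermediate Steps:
z(S) = 3 + S²/6 (z(S) = 3 + (S*S)/6 = 3 + S²/6)
t = 11867/3 (t = 3 + (11*14)²/6 = 3 + (⅙)*154² = 3 + (⅙)*23716 = 3 + 11858/3 = 11867/3 ≈ 3955.7)
l(N, m) = N + N*m² (l(N, m) = (N*m)*m + N = N*m² + N = N + N*m²)
√(l(216, 95) + t) = √(216*(1 + 95²) + 11867/3) = √(216*(1 + 9025) + 11867/3) = √(216*9026 + 11867/3) = √(1949616 + 11867/3) = √(5860715/3) = √17582145/3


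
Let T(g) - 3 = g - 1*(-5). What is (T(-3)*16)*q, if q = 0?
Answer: 0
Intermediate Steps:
T(g) = 8 + g (T(g) = 3 + (g - 1*(-5)) = 3 + (g + 5) = 3 + (5 + g) = 8 + g)
(T(-3)*16)*q = ((8 - 3)*16)*0 = (5*16)*0 = 80*0 = 0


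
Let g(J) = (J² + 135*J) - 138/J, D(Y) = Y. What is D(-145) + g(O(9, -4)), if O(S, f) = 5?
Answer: 2637/5 ≈ 527.40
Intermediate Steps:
g(J) = J² - 138/J + 135*J
D(-145) + g(O(9, -4)) = -145 + (-138 + 5²*(135 + 5))/5 = -145 + (-138 + 25*140)/5 = -145 + (-138 + 3500)/5 = -145 + (⅕)*3362 = -145 + 3362/5 = 2637/5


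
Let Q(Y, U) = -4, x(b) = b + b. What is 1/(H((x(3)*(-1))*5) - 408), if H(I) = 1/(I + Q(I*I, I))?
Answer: -34/13873 ≈ -0.0024508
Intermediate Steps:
x(b) = 2*b
H(I) = 1/(-4 + I) (H(I) = 1/(I - 4) = 1/(-4 + I))
1/(H((x(3)*(-1))*5) - 408) = 1/(1/(-4 + ((2*3)*(-1))*5) - 408) = 1/(1/(-4 + (6*(-1))*5) - 408) = 1/(1/(-4 - 6*5) - 408) = 1/(1/(-4 - 30) - 408) = 1/(1/(-34) - 408) = 1/(-1/34 - 408) = 1/(-13873/34) = -34/13873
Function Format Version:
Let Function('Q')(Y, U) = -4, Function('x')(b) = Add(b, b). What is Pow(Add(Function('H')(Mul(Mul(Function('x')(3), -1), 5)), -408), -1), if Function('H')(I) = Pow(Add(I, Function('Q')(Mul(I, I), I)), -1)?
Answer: Rational(-34, 13873) ≈ -0.0024508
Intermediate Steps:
Function('x')(b) = Mul(2, b)
Function('H')(I) = Pow(Add(-4, I), -1) (Function('H')(I) = Pow(Add(I, -4), -1) = Pow(Add(-4, I), -1))
Pow(Add(Function('H')(Mul(Mul(Function('x')(3), -1), 5)), -408), -1) = Pow(Add(Pow(Add(-4, Mul(Mul(Mul(2, 3), -1), 5)), -1), -408), -1) = Pow(Add(Pow(Add(-4, Mul(Mul(6, -1), 5)), -1), -408), -1) = Pow(Add(Pow(Add(-4, Mul(-6, 5)), -1), -408), -1) = Pow(Add(Pow(Add(-4, -30), -1), -408), -1) = Pow(Add(Pow(-34, -1), -408), -1) = Pow(Add(Rational(-1, 34), -408), -1) = Pow(Rational(-13873, 34), -1) = Rational(-34, 13873)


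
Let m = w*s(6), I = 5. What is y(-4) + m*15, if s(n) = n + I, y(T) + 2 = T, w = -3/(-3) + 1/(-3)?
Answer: 104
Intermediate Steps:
w = 2/3 (w = -3*(-1/3) + 1*(-1/3) = 1 - 1/3 = 2/3 ≈ 0.66667)
y(T) = -2 + T
s(n) = 5 + n (s(n) = n + 5 = 5 + n)
m = 22/3 (m = 2*(5 + 6)/3 = (2/3)*11 = 22/3 ≈ 7.3333)
y(-4) + m*15 = (-2 - 4) + (22/3)*15 = -6 + 110 = 104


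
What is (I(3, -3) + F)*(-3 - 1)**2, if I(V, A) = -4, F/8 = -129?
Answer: -16576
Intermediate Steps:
F = -1032 (F = 8*(-129) = -1032)
(I(3, -3) + F)*(-3 - 1)**2 = (-4 - 1032)*(-3 - 1)**2 = -1036*(-4)**2 = -1036*16 = -16576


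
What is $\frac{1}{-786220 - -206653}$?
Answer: $- \frac{1}{579567} \approx -1.7254 \cdot 10^{-6}$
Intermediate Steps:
$\frac{1}{-786220 - -206653} = \frac{1}{-786220 + \left(-83662 + 290315\right)} = \frac{1}{-786220 + 206653} = \frac{1}{-579567} = - \frac{1}{579567}$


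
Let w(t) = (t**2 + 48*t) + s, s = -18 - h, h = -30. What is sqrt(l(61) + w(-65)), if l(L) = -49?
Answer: 2*sqrt(267) ≈ 32.680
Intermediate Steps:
s = 12 (s = -18 - 1*(-30) = -18 + 30 = 12)
w(t) = 12 + t**2 + 48*t (w(t) = (t**2 + 48*t) + 12 = 12 + t**2 + 48*t)
sqrt(l(61) + w(-65)) = sqrt(-49 + (12 + (-65)**2 + 48*(-65))) = sqrt(-49 + (12 + 4225 - 3120)) = sqrt(-49 + 1117) = sqrt(1068) = 2*sqrt(267)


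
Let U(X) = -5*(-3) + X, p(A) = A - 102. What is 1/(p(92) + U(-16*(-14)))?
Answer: 1/229 ≈ 0.0043668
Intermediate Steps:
p(A) = -102 + A
U(X) = 15 + X
1/(p(92) + U(-16*(-14))) = 1/((-102 + 92) + (15 - 16*(-14))) = 1/(-10 + (15 + 224)) = 1/(-10 + 239) = 1/229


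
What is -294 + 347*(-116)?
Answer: -40546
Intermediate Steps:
-294 + 347*(-116) = -294 - 40252 = -40546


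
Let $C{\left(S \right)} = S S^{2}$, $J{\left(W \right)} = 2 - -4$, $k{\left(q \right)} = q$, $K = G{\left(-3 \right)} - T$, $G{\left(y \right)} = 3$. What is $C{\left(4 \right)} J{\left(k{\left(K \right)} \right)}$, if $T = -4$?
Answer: $384$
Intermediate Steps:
$K = 7$ ($K = 3 - -4 = 3 + 4 = 7$)
$J{\left(W \right)} = 6$ ($J{\left(W \right)} = 2 + 4 = 6$)
$C{\left(S \right)} = S^{3}$
$C{\left(4 \right)} J{\left(k{\left(K \right)} \right)} = 4^{3} \cdot 6 = 64 \cdot 6 = 384$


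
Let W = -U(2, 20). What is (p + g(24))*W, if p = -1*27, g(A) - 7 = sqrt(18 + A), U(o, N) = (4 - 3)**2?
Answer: 20 - sqrt(42) ≈ 13.519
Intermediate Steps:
U(o, N) = 1 (U(o, N) = 1**2 = 1)
g(A) = 7 + sqrt(18 + A)
p = -27
W = -1 (W = -1*1 = -1)
(p + g(24))*W = (-27 + (7 + sqrt(18 + 24)))*(-1) = (-27 + (7 + sqrt(42)))*(-1) = (-20 + sqrt(42))*(-1) = 20 - sqrt(42)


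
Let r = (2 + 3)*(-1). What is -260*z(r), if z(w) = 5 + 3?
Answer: -2080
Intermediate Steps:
r = -5 (r = 5*(-1) = -5)
z(w) = 8
-260*z(r) = -260*8 = -2080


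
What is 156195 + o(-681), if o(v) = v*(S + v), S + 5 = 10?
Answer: 616551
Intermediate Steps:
S = 5 (S = -5 + 10 = 5)
o(v) = v*(5 + v)
156195 + o(-681) = 156195 - 681*(5 - 681) = 156195 - 681*(-676) = 156195 + 460356 = 616551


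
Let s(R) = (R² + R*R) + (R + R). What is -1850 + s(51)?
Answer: 3454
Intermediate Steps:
s(R) = 2*R + 2*R² (s(R) = (R² + R²) + 2*R = 2*R² + 2*R = 2*R + 2*R²)
-1850 + s(51) = -1850 + 2*51*(1 + 51) = -1850 + 2*51*52 = -1850 + 5304 = 3454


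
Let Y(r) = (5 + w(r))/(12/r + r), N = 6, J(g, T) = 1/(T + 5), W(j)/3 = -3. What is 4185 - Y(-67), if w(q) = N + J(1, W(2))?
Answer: 75349621/18004 ≈ 4185.2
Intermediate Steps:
W(j) = -9 (W(j) = 3*(-3) = -9)
J(g, T) = 1/(5 + T)
w(q) = 23/4 (w(q) = 6 + 1/(5 - 9) = 6 + 1/(-4) = 6 - ¼ = 23/4)
Y(r) = 43/(4*(r + 12/r)) (Y(r) = (5 + 23/4)/(12/r + r) = 43/(4*(r + 12/r)))
4185 - Y(-67) = 4185 - 43*(-67)/(4*(12 + (-67)²)) = 4185 - 43*(-67)/(4*(12 + 4489)) = 4185 - 43*(-67)/(4*4501) = 4185 - 1*(-2881/18004) = 4185 + 2881/18004 = 75349621/18004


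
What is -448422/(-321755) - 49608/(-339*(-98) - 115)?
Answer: -1115714886/10652342785 ≈ -0.10474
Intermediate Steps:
-448422/(-321755) - 49608/(-339*(-98) - 115) = -448422*(-1/321755) - 49608/(33222 - 115) = 448422/321755 - 49608/33107 = -1115714886/10652342785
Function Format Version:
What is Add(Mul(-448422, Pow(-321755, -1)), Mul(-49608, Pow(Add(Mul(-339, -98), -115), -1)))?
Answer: Rational(-1115714886, 10652342785) ≈ -0.10474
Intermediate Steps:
Add(Mul(-448422, Pow(-321755, -1)), Mul(-49608, Pow(Add(Mul(-339, -98), -115), -1))) = Add(Mul(-448422, Rational(-1, 321755)), Mul(-49608, Pow(Add(33222, -115), -1))) = Add(Rational(448422, 321755), Mul(-49608, Pow(33107, -1))) = Add(Rational(448422, 321755), Mul(-49608, Rational(1, 33107))) = Add(Rational(448422, 321755), Rational(-49608, 33107)) = Rational(-1115714886, 10652342785)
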